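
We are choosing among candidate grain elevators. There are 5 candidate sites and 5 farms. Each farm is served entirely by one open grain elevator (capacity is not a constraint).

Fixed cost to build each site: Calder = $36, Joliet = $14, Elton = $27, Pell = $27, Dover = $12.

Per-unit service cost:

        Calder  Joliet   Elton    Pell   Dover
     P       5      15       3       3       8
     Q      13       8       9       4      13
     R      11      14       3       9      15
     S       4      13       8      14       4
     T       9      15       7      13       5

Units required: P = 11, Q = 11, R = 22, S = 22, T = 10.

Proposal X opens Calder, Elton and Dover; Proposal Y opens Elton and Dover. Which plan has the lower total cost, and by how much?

Proposal Y is cheaper by 36.

Proposal X: {Calder, Elton, Dover}: P→Elton 3·11=33, Q→Elton 9·11=99, R→Elton 3·22=66, S→Calder 4·22=88, T→Dover 5·10=50. Service 336; fixed 75; total 411.
Proposal Y: {Elton, Dover}: P→Elton 3·11=33, Q→Elton 9·11=99, R→Elton 3·22=66, S→Dover 4·22=88, T→Dover 5·10=50. Service 336; fixed 39; total 375.
Difference: |411 − 375| = 36.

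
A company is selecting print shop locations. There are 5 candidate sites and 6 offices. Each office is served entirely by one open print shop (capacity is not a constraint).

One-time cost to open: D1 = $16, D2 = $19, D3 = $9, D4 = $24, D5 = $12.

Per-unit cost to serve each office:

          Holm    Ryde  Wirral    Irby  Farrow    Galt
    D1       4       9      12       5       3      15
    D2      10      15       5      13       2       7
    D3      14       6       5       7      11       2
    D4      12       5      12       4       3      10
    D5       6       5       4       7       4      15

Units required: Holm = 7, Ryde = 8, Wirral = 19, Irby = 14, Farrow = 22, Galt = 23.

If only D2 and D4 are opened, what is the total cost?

Total cost: 509

Each office is assigned to its cheapest site among the open ones.
{D2, D4}: Holm→D2 10·7=70, Ryde→D4 5·8=40, Wirral→D2 5·19=95, Irby→D4 4·14=56, Farrow→D2 2·22=44, Galt→D2 7·23=161. Service 466; fixed 43; total 509.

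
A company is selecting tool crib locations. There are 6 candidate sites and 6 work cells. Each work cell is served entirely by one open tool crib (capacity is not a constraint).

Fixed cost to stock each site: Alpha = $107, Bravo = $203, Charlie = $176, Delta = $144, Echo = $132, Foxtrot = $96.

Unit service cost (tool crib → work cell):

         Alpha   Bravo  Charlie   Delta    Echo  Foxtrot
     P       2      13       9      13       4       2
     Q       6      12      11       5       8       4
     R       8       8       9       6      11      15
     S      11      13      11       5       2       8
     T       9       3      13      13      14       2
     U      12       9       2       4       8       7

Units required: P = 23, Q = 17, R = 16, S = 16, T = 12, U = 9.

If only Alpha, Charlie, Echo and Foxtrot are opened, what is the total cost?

Each work cell is assigned to its cheapest site among the open ones.
{Alpha, Charlie, Echo, Foxtrot}: P→Alpha 2·23=46, Q→Foxtrot 4·17=68, R→Alpha 8·16=128, S→Echo 2·16=32, T→Foxtrot 2·12=24, U→Charlie 2·9=18. Service 316; fixed 511; total 827.

Total cost: 827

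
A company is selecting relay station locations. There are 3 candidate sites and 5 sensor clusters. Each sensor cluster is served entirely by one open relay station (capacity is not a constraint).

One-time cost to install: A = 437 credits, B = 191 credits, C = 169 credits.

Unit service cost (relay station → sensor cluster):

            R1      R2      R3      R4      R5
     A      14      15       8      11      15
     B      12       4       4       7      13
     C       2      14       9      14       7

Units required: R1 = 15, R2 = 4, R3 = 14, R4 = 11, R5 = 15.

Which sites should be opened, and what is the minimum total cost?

For any fixed open set, each sensor cluster goes to its cheapest open site; total = fixed + service.
{C}: R1→C 2·15=30, R2→C 14·4=56, R3→C 9·14=126, R4→C 14·11=154, R5→C 7·15=105. Service 471; fixed 169; total 640.
{B, C}: R1→C 2·15=30, R2→B 4·4=16, R3→B 4·14=56, R4→B 7·11=77, R5→C 7·15=105. Service 284; fixed 360; total 644.
{B}: service 524 + fixed 191 = 715
{A, B, C}: service 284 + fixed 797 = 1081
No other subset beats 640.

Open C only; minimum total cost 640.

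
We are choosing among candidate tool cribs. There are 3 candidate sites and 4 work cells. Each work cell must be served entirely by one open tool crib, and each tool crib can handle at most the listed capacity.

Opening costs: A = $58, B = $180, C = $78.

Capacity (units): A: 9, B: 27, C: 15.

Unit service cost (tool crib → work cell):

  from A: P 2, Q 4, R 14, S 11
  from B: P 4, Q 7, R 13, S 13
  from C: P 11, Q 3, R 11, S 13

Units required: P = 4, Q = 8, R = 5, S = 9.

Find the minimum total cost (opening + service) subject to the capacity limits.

Open {B}: P→B 4·4=16, Q→B 7·8=56, R→B 13·5=65, S→B 13·9=117.
Loads: B carries 26/27. Service 254; fixed 180; total 434.
Next best feasible plan costs 468.

Minimum total cost: 434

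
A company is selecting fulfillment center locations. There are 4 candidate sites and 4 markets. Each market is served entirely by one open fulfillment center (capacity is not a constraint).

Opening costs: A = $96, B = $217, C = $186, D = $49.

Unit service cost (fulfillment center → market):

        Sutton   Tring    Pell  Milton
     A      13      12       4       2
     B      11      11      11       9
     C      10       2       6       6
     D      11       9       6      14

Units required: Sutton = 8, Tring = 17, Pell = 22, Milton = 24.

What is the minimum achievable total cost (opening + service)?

Minimum total cost: 522

For any fixed open set, each market goes to its cheapest open site; total = fixed + service.
{A, D}: Sutton→D 11·8=88, Tring→D 9·17=153, Pell→A 4·22=88, Milton→A 2·24=48. Service 377; fixed 145; total 522.
{A, C}: service 250 + fixed 282 = 532
{A}: Sutton→A 13·8=104, Tring→A 12·17=204, Pell→A 4·22=88, Milton→A 2·24=48. Service 444; fixed 96; total 540.
{A, B, C, D}: service 250 + fixed 548 = 798
No other subset beats 522.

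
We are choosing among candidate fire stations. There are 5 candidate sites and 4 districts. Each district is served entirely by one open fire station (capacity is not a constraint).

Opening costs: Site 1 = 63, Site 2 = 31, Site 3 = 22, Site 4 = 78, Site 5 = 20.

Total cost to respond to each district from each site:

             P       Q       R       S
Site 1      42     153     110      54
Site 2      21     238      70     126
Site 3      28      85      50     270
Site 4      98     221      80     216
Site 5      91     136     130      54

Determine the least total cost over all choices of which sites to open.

Minimum total cost: 259

For any fixed open set, each district goes to its cheapest open site; total = fixed + service.
{Site 3, Site 5}: P→Site 3 28, Q→Site 3 85, R→Site 3 50, S→Site 5 54. Service 217; fixed 42; total 259.
{Site 2, Site 3, Site 5}: P→Site 2 21, Q→Site 3 85, R→Site 3 50, S→Site 5 54. Service 210; fixed 73; total 283.
{Site 1, Site 3}: service 217 + fixed 85 = 302
{Site 1, Site 2, Site 3, Site 4, Site 5}: service 210 + fixed 214 = 424
No other subset beats 259.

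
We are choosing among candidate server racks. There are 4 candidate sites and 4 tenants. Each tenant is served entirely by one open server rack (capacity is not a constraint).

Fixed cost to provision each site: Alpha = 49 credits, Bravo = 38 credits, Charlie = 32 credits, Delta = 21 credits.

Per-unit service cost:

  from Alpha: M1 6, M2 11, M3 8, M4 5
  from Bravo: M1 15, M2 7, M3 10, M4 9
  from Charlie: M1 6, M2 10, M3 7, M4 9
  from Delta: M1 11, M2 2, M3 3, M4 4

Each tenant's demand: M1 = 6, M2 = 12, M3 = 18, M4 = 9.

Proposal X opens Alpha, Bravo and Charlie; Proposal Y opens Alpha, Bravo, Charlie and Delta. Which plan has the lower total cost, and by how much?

Proposal X: {Alpha, Bravo, Charlie}: M1→Alpha 6·6=36, M2→Bravo 7·12=84, M3→Charlie 7·18=126, M4→Alpha 5·9=45. Service 291; fixed 119; total 410.
Proposal Y: {Alpha, Bravo, Charlie, Delta}: M1→Alpha 6·6=36, M2→Delta 2·12=24, M3→Delta 3·18=54, M4→Delta 4·9=36. Service 150; fixed 140; total 290.
Difference: |410 − 290| = 120.

Proposal Y is cheaper by 120.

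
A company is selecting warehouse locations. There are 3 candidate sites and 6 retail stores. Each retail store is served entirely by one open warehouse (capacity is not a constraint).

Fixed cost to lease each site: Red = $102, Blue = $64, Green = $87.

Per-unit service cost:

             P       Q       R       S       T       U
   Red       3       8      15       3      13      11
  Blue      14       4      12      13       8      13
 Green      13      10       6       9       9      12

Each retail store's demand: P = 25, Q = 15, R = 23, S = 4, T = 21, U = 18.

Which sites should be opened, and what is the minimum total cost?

Open Red, Blue and Green; minimum total cost 904.

For any fixed open set, each retail store goes to its cheapest open site; total = fixed + service.
{Red, Blue, Green}: P→Red 3·25=75, Q→Blue 4·15=60, R→Green 6·23=138, S→Red 3·4=12, T→Blue 8·21=168, U→Red 11·18=198. Service 651; fixed 253; total 904.
{Red, Green}: service 732 + fixed 189 = 921
{Red, Blue}: P→Red 3·25=75, Q→Blue 4·15=60, R→Blue 12·23=276, S→Red 3·4=12, T→Blue 8·21=168, U→Red 11·18=198. Service 789; fixed 166; total 955.
{Blue}: P→Blue 14·25=350, Q→Blue 4·15=60, R→Blue 12·23=276, S→Blue 13·4=52, T→Blue 8·21=168, U→Blue 13·18=234. Service 1140; fixed 64; total 1204.
No other subset beats 904.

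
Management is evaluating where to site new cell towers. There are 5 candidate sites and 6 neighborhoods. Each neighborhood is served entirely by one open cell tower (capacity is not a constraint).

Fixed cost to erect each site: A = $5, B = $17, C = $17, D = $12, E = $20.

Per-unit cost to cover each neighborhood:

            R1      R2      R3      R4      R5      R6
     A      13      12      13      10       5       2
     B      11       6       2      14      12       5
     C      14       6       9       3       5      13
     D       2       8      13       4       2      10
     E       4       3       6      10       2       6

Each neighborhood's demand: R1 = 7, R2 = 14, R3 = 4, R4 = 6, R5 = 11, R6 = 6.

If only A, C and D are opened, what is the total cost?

Total cost: 220

Each neighborhood is assigned to its cheapest site among the open ones.
{A, C, D}: R1→D 2·7=14, R2→C 6·14=84, R3→C 9·4=36, R4→C 3·6=18, R5→D 2·11=22, R6→A 2·6=12. Service 186; fixed 34; total 220.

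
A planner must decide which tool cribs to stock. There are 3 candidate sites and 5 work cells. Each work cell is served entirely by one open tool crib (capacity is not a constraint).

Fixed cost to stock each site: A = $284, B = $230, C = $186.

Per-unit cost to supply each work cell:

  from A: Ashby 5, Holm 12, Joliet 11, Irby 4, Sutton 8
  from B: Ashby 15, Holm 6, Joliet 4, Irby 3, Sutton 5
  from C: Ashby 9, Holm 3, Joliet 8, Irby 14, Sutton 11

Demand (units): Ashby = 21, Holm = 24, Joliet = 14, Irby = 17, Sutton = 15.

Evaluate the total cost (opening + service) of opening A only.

Each work cell is assigned to its cheapest site among the open ones.
{A}: Ashby→A 5·21=105, Holm→A 12·24=288, Joliet→A 11·14=154, Irby→A 4·17=68, Sutton→A 8·15=120. Service 735; fixed 284; total 1019.

Total cost: 1019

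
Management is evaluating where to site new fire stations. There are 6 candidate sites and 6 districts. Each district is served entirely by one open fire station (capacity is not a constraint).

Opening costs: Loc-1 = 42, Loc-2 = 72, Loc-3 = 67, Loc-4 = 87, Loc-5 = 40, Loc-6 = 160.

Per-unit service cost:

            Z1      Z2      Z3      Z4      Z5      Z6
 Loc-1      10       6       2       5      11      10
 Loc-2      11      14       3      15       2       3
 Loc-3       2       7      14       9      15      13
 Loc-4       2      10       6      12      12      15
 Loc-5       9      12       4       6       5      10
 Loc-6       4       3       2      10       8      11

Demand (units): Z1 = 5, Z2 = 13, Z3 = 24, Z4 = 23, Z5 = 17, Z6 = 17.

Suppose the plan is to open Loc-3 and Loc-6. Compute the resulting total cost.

Total cost: 854

Each district is assigned to its cheapest site among the open ones.
{Loc-3, Loc-6}: Z1→Loc-3 2·5=10, Z2→Loc-6 3·13=39, Z3→Loc-6 2·24=48, Z4→Loc-3 9·23=207, Z5→Loc-6 8·17=136, Z6→Loc-6 11·17=187. Service 627; fixed 227; total 854.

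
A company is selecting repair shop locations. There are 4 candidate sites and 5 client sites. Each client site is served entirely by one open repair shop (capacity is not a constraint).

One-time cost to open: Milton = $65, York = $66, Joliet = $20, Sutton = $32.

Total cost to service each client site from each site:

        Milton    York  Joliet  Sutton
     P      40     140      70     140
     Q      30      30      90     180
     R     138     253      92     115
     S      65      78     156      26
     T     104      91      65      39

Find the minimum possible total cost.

For any fixed open set, each client site goes to its cheapest open site; total = fixed + service.
{Milton, Joliet, Sutton}: P→Milton 40, Q→Milton 30, R→Joliet 92, S→Sutton 26, T→Sutton 39. Service 227; fixed 117; total 344.
{Milton, Sutton}: service 250 + fixed 97 = 347
{Joliet, Sutton}: service 317 + fixed 52 = 369
{Milton, York, Joliet, Sutton}: service 227 + fixed 183 = 410
No other subset beats 344.

Minimum total cost: 344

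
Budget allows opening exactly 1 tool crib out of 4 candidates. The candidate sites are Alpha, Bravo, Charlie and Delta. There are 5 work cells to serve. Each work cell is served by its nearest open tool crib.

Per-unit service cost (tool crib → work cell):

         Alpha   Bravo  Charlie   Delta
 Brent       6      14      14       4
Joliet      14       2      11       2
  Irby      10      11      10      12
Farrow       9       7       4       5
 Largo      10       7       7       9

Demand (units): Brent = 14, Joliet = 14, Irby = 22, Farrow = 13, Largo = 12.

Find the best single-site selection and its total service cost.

Choose Delta only; total service cost 521.

With exactly 1 open, each work cell uses its cheapest among the chosen.
{Delta}: Brent→Delta 4·14=56, Joliet→Delta 2·14=28, Irby→Delta 12·22=264, Farrow→Delta 5·13=65, Largo→Delta 9·12=108. Service cost 521.
{Bravo}: service cost 641
{Charlie}: service cost 706
Among all 4 size-1 choices, {Delta} is lowest.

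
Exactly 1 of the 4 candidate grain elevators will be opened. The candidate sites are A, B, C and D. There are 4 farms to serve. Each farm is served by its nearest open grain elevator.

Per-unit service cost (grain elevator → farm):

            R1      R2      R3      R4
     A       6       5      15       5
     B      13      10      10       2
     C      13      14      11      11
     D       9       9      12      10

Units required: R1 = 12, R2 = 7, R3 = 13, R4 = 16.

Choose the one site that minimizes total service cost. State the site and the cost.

Choose A only; total service cost 382.

With exactly 1 open, each farm uses its cheapest among the chosen.
{A}: R1→A 6·12=72, R2→A 5·7=35, R3→A 15·13=195, R4→A 5·16=80. Service cost 382.
{B}: service cost 388
{D}: service cost 487
Among all 4 size-1 choices, {A} is lowest.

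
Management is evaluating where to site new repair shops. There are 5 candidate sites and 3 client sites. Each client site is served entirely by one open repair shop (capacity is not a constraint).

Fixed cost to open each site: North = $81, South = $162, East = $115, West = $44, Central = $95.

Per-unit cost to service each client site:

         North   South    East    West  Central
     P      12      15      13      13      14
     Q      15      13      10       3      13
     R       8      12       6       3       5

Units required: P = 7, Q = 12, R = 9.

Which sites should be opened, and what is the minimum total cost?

For any fixed open set, each client site goes to its cheapest open site; total = fixed + service.
{West}: P→West 13·7=91, Q→West 3·12=36, R→West 3·9=27. Service 154; fixed 44; total 198.
{North, West}: P→North 12·7=84, Q→West 3·12=36, R→West 3·9=27. Service 147; fixed 125; total 272.
{West, Central}: service 154 + fixed 139 = 293
{North, South, East, West, Central}: P→North 12·7=84, Q→West 3·12=36, R→West 3·9=27. Service 147; fixed 497; total 644.
No other subset beats 198.

Open West only; minimum total cost 198.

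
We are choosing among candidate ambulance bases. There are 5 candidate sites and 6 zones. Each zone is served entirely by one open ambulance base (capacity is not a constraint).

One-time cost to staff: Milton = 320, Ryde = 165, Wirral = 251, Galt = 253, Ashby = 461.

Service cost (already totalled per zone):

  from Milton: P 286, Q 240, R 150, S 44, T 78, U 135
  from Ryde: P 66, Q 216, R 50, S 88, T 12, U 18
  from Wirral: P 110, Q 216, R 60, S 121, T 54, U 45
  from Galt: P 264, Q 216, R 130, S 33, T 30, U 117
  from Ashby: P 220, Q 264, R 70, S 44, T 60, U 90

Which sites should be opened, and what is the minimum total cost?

Open Ryde only; minimum total cost 615.

For any fixed open set, each zone goes to its cheapest open site; total = fixed + service.
{Ryde}: P→Ryde 66, Q→Ryde 216, R→Ryde 50, S→Ryde 88, T→Ryde 12, U→Ryde 18. Service 450; fixed 165; total 615.
{Ryde, Galt}: service 395 + fixed 418 = 813
{Wirral}: P→Wirral 110, Q→Wirral 216, R→Wirral 60, S→Wirral 121, T→Wirral 54, U→Wirral 45. Service 606; fixed 251; total 857.
{Milton, Ryde, Wirral, Galt, Ashby}: service 395 + fixed 1450 = 1845
No other subset beats 615.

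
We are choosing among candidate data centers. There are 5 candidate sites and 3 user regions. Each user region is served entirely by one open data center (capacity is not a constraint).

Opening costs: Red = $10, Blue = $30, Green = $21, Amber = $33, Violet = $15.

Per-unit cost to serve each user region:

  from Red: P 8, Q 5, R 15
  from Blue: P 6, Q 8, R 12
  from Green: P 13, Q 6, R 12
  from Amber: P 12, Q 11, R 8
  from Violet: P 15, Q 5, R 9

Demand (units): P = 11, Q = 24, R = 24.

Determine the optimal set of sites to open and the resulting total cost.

Open Red and Amber; minimum total cost 443.

For any fixed open set, each user region goes to its cheapest open site; total = fixed + service.
{Red, Amber}: P→Red 8·11=88, Q→Red 5·24=120, R→Amber 8·24=192. Service 400; fixed 43; total 443.
{Blue, Violet}: P→Blue 6·11=66, Q→Violet 5·24=120, R→Violet 9·24=216. Service 402; fixed 45; total 447.
{Red, Violet}: P→Red 8·11=88, Q→Red 5·24=120, R→Violet 9·24=216. Service 424; fixed 25; total 449.
{Red, Blue, Green, Amber, Violet}: P→Blue 6·11=66, Q→Red 5·24=120, R→Amber 8·24=192. Service 378; fixed 109; total 487.
No other subset beats 443.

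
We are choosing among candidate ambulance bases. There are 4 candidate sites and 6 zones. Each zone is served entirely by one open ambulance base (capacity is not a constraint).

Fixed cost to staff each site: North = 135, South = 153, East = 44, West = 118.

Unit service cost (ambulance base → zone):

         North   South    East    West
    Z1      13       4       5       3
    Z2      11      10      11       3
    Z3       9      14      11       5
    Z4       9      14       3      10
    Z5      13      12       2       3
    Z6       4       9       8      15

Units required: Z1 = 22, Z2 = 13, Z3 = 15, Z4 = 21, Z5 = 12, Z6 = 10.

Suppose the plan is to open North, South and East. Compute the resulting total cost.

Total cost: 812

Each zone is assigned to its cheapest site among the open ones.
{North, South, East}: Z1→South 4·22=88, Z2→South 10·13=130, Z3→North 9·15=135, Z4→East 3·21=63, Z5→East 2·12=24, Z6→North 4·10=40. Service 480; fixed 332; total 812.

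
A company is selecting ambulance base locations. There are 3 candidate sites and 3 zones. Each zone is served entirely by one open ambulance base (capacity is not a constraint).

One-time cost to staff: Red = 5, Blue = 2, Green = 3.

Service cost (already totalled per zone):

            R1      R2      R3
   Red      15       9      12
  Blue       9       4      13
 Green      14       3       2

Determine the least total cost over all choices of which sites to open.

Minimum total cost: 19

For any fixed open set, each zone goes to its cheapest open site; total = fixed + service.
{Blue, Green}: R1→Blue 9, R2→Green 3, R3→Green 2. Service 14; fixed 5; total 19.
{Green}: service 19 + fixed 3 = 22
{Red, Blue, Green}: service 14 + fixed 10 = 24
{Blue}: R1→Blue 9, R2→Blue 4, R3→Blue 13. Service 26; fixed 2; total 28.
No other subset beats 19.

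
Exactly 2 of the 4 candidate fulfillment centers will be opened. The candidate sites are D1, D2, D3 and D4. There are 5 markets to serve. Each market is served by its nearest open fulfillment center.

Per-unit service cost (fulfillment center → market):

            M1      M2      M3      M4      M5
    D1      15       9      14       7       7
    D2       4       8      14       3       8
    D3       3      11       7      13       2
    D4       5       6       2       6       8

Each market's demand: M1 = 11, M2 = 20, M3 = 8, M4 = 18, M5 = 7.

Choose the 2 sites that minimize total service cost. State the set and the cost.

With exactly 2 open, each market uses its cheapest among the chosen.
{D2, D4}: M1→D2 4·11=44, M2→D4 6·20=120, M3→D4 2·8=16, M4→D2 3·18=54, M5→D2 8·7=56. Service cost 290.
{D3, D4}: service cost 291
{D2, D3}: service cost 317
Among all 6 size-2 choices, {D2, D4} is lowest.

Choose D2 and D4; total service cost 290.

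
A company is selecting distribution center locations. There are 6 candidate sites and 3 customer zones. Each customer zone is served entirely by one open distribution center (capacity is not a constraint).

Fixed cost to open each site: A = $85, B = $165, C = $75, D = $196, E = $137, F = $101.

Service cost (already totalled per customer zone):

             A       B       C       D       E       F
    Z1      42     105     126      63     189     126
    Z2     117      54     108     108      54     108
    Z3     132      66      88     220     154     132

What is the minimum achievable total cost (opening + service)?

Minimum total cost: 376

For any fixed open set, each customer zone goes to its cheapest open site; total = fixed + service.
{A}: Z1→A 42, Z2→A 117, Z3→A 132. Service 291; fixed 85; total 376.
{B}: service 225 + fixed 165 = 390
{C}: service 322 + fixed 75 = 397
{A, B, C, D, E, F}: service 162 + fixed 759 = 921
No other subset beats 376.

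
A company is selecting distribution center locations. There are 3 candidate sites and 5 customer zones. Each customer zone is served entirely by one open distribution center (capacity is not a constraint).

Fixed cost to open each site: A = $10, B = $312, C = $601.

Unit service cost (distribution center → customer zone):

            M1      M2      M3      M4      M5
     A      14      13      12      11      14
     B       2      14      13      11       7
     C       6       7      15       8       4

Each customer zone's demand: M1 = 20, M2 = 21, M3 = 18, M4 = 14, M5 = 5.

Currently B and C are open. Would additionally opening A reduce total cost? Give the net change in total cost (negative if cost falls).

Yes — net change −8 (cost falls by 8).

Current service cost with {B, C}: 553.
Adding A: each customer zone re-picks its cheapest; new service cost 535, saving 18.
Extra fixed cost: 10. Net change = 10 − 18 = -8.
(Totals: 1466 → 1458.)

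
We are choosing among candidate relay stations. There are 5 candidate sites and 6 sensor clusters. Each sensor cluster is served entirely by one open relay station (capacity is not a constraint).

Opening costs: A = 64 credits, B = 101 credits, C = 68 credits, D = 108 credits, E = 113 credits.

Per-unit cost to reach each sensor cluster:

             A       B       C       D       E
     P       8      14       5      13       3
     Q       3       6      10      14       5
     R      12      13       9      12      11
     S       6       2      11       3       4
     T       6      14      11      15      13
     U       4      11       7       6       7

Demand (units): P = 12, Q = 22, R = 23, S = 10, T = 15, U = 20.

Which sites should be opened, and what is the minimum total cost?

For any fixed open set, each sensor cluster goes to its cheapest open site; total = fixed + service.
{A, C}: P→C 5·12=60, Q→A 3·22=66, R→C 9·23=207, S→A 6·10=60, T→A 6·15=90, U→A 4·20=80. Service 563; fixed 132; total 695.
{A}: P→A 8·12=96, Q→A 3·22=66, R→A 12·23=276, S→A 6·10=60, T→A 6·15=90, U→A 4·20=80. Service 668; fixed 64; total 732.
{A, E}: P→E 3·12=36, Q→A 3·22=66, R→E 11·23=253, S→E 4·10=40, T→A 6·15=90, U→A 4·20=80. Service 565; fixed 177; total 742.
{A, B, C, D, E}: P→E 3·12=36, Q→A 3·22=66, R→C 9·23=207, S→B 2·10=20, T→A 6·15=90, U→A 4·20=80. Service 499; fixed 454; total 953.
No other subset beats 695.

Open A and C; minimum total cost 695.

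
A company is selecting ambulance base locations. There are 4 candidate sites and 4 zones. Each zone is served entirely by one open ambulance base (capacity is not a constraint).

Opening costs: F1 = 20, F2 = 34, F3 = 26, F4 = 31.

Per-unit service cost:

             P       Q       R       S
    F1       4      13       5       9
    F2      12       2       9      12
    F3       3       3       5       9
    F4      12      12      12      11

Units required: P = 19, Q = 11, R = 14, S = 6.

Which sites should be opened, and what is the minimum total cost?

For any fixed open set, each zone goes to its cheapest open site; total = fixed + service.
{F3}: P→F3 3·19=57, Q→F3 3·11=33, R→F3 5·14=70, S→F3 9·6=54. Service 214; fixed 26; total 240.
{F1, F3}: service 214 + fixed 46 = 260
{F2, F3}: service 203 + fixed 60 = 263
{F1, F2, F3, F4}: P→F3 3·19=57, Q→F2 2·11=22, R→F1 5·14=70, S→F1 9·6=54. Service 203; fixed 111; total 314.
No other subset beats 240.

Open F3 only; minimum total cost 240.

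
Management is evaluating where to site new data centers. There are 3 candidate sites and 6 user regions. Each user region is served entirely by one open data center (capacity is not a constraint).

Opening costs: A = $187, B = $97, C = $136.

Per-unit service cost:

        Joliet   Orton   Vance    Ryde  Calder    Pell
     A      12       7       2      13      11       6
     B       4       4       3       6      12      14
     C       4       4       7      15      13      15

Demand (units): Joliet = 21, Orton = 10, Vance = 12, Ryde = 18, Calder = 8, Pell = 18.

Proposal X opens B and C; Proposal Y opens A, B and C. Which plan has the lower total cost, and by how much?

Proposal X is cheaper by 23.

Proposal X: {B, C}: Joliet→B 4·21=84, Orton→B 4·10=40, Vance→B 3·12=36, Ryde→B 6·18=108, Calder→B 12·8=96, Pell→B 14·18=252. Service 616; fixed 233; total 849.
Proposal Y: {A, B, C}: Joliet→B 4·21=84, Orton→B 4·10=40, Vance→A 2·12=24, Ryde→B 6·18=108, Calder→A 11·8=88, Pell→A 6·18=108. Service 452; fixed 420; total 872.
Difference: |849 − 872| = 23.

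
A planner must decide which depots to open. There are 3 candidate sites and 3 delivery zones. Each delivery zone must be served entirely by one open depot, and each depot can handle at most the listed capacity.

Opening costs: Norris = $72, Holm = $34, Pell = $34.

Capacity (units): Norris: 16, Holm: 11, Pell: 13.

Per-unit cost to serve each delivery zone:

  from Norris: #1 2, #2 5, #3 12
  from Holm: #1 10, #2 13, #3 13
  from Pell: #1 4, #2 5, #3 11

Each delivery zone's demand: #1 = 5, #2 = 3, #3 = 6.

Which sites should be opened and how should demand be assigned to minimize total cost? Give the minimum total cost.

Open {Norris}: #1→Norris 2·5=10, #2→Norris 5·3=15, #3→Norris 12·6=72.
Loads: Norris carries 14/16. Service 97; fixed 72; total 169.
Next best feasible plan costs 181.

Minimum total cost: 169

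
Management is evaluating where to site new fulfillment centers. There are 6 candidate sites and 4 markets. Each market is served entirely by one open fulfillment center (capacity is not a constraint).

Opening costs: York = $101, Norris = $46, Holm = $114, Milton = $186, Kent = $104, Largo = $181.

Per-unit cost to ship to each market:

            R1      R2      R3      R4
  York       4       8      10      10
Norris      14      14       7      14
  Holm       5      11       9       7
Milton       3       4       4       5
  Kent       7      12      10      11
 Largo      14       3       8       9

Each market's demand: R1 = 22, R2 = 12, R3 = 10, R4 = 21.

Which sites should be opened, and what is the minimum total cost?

Open Milton only; minimum total cost 445.

For any fixed open set, each market goes to its cheapest open site; total = fixed + service.
{Milton}: R1→Milton 3·22=66, R2→Milton 4·12=48, R3→Milton 4·10=40, R4→Milton 5·21=105. Service 259; fixed 186; total 445.
{Norris, Milton}: service 259 + fixed 232 = 491
{York, Milton}: service 259 + fixed 287 = 546
{York, Norris, Holm, Milton, Kent, Largo}: service 247 + fixed 732 = 979
No other subset beats 445.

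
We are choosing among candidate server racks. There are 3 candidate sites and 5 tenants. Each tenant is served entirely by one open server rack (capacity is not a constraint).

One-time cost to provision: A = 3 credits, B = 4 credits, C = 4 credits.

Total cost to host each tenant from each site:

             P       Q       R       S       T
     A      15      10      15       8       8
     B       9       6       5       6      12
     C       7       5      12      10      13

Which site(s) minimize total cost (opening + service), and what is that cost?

For any fixed open set, each tenant goes to its cheapest open site; total = fixed + service.
{A, B}: P→B 9, Q→B 6, R→B 5, S→B 6, T→A 8. Service 34; fixed 7; total 41.
{A, B, C}: service 31 + fixed 11 = 42
{B}: P→B 9, Q→B 6, R→B 5, S→B 6, T→B 12. Service 38; fixed 4; total 42.
{A}: P→A 15, Q→A 10, R→A 15, S→A 8, T→A 8. Service 56; fixed 3; total 59.
No other subset beats 41.

Open A and B; minimum total cost 41.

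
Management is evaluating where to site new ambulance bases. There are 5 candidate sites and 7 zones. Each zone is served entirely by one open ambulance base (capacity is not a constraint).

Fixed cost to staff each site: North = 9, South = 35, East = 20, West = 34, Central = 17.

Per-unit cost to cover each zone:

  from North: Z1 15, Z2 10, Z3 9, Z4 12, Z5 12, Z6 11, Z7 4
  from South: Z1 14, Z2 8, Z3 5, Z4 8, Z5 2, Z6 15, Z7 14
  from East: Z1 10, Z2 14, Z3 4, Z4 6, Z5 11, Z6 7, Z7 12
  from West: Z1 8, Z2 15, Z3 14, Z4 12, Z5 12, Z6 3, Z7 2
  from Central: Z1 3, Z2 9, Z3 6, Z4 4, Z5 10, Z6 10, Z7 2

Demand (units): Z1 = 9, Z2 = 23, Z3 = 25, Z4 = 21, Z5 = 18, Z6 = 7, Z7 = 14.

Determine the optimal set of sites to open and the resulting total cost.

For any fixed open set, each zone goes to its cheapest open site; total = fixed + service.
{South, East, Central}: Z1→Central 3·9=27, Z2→South 8·23=184, Z3→East 4·25=100, Z4→Central 4·21=84, Z5→South 2·18=36, Z6→East 7·7=49, Z7→Central 2·14=28. Service 508; fixed 72; total 580.
{South, East, West, Central}: service 480 + fixed 106 = 586
{North, South, East, Central}: service 508 + fixed 81 = 589
{North, South, East, West, Central}: Z1→Central 3·9=27, Z2→South 8·23=184, Z3→East 4·25=100, Z4→Central 4·21=84, Z5→South 2·18=36, Z6→West 3·7=21, Z7→West 2·14=28. Service 480; fixed 115; total 595.
No other subset beats 580.

Open South, East and Central; minimum total cost 580.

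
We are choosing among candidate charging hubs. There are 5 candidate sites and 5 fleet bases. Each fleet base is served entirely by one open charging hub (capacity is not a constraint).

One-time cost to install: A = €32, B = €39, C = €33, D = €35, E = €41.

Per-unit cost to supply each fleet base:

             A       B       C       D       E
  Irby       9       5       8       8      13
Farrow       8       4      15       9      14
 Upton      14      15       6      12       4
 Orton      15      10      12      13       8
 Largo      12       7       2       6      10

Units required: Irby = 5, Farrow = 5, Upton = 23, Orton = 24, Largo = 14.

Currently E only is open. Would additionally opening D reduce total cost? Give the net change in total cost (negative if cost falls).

Current service cost with {E}: 559.
Adding D: each fleet base re-picks its cheapest; new service cost 453, saving 106.
Extra fixed cost: 35. Net change = 35 − 106 = -71.
(Totals: 600 → 529.)

Yes — net change −71 (cost falls by 71).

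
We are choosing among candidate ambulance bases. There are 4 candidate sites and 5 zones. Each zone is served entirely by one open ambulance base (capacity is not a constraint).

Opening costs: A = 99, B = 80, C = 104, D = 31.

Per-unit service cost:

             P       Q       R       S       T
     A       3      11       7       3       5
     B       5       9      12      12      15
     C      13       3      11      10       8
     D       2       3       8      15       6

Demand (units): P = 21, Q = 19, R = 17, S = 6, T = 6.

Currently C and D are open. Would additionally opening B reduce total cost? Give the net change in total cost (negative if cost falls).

Current service cost with {C, D}: 331.
Adding B: each zone re-picks its cheapest; new service cost 331, saving 0.
Extra fixed cost: 80. Net change = 80 − 0 = 80.
(Totals: 466 → 546.)

No — net change +80 (cost rises by 80).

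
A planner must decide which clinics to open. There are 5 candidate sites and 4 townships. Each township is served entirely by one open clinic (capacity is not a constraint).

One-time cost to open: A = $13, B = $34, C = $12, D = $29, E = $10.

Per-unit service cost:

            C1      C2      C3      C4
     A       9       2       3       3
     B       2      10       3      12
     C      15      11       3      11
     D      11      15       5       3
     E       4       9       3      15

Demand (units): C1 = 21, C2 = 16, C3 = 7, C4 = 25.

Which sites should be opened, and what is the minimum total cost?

For any fixed open set, each township goes to its cheapest open site; total = fixed + service.
{A, B}: C1→B 2·21=42, C2→A 2·16=32, C3→A 3·7=21, C4→A 3·25=75. Service 170; fixed 47; total 217.
{A, B, E}: C1→B 2·21=42, C2→A 2·16=32, C3→A 3·7=21, C4→A 3·25=75. Service 170; fixed 57; total 227.
{A, B, C}: service 170 + fixed 59 = 229
{A, B, C, D, E}: service 170 + fixed 98 = 268
No other subset beats 217.

Open A and B; minimum total cost 217.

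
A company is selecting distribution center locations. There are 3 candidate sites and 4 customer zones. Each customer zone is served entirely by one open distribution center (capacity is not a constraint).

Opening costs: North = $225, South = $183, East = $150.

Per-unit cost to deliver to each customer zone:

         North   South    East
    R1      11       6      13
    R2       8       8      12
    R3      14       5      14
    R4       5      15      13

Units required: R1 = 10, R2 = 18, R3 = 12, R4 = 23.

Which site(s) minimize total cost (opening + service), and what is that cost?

Open North only; minimum total cost 762.

For any fixed open set, each customer zone goes to its cheapest open site; total = fixed + service.
{North}: R1→North 11·10=110, R2→North 8·18=144, R3→North 14·12=168, R4→North 5·23=115. Service 537; fixed 225; total 762.
{North, South}: service 379 + fixed 408 = 787
{South}: service 609 + fixed 183 = 792
{North, South, East}: service 379 + fixed 558 = 937
No other subset beats 762.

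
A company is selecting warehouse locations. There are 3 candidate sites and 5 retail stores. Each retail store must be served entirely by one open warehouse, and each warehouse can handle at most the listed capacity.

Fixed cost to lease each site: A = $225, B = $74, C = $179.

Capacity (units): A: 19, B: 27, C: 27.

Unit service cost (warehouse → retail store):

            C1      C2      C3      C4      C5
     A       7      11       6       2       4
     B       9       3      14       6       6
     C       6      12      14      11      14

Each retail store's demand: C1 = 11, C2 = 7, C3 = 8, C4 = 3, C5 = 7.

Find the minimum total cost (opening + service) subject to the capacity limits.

Minimum total cost: 501

Open {A, B}: C1→B 9·11=99, C2→B 3·7=21, C3→A 6·8=48, C4→A 2·3=6, C5→A 4·7=28.
Loads: A carries 18/19, B carries 18/27. Service 202; fixed 299; total 501.
Next best feasible plan costs 505.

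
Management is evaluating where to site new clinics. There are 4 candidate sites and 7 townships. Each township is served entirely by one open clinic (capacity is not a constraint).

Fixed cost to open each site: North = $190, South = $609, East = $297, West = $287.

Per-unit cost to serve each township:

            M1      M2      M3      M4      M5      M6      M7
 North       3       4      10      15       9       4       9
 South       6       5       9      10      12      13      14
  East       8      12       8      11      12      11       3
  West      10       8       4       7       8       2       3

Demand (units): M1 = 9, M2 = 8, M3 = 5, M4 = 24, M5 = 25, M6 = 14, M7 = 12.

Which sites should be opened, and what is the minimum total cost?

For any fixed open set, each township goes to its cheapest open site; total = fixed + service.
{West}: M1→West 10·9=90, M2→West 8·8=64, M3→West 4·5=20, M4→West 7·24=168, M5→West 8·25=200, M6→West 2·14=28, M7→West 3·12=36. Service 606; fixed 287; total 893.
{North, West}: M1→North 3·9=27, M2→North 4·8=32, M3→West 4·5=20, M4→West 7·24=168, M5→West 8·25=200, M6→West 2·14=28, M7→West 3·12=36. Service 511; fixed 477; total 988.
{North}: service 858 + fixed 190 = 1048
{North, South, East, West}: service 511 + fixed 1383 = 1894
No other subset beats 893.

Open West only; minimum total cost 893.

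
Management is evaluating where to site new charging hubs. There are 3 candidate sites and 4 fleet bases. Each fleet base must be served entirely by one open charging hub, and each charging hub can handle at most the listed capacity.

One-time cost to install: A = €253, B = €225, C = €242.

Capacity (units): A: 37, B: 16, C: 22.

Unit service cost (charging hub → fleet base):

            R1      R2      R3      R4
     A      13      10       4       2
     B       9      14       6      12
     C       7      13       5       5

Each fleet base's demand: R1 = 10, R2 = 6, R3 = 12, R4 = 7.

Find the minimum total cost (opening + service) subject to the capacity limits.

Open {A}: R1→A 13·10=130, R2→A 10·6=60, R3→A 4·12=48, R4→A 2·7=14.
Loads: A carries 35/37. Service 252; fixed 253; total 505.
Next best feasible plan costs 687.

Minimum total cost: 505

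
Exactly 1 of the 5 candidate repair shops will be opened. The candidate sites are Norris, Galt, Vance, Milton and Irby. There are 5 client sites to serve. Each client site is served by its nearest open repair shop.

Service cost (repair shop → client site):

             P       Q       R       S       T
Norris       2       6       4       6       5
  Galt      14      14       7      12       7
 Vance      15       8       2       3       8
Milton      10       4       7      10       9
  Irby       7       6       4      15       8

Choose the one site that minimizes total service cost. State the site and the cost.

With exactly 1 open, each client site uses its cheapest among the chosen.
{Norris}: P→Norris 2, Q→Norris 6, R→Norris 4, S→Norris 6, T→Norris 5. Service cost 23.
{Vance}: service cost 36
{Milton}: service cost 40
Among all 5 size-1 choices, {Norris} is lowest.

Choose Norris only; total service cost 23.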